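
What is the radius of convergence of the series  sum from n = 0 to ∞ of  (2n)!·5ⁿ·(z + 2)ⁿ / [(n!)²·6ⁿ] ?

R = 3/10

Ratio test: |a_{n+1}/a_n| = (2n+1)·(2n+2)/(n+1)² · 5/6 → 10/3 as n → ∞.
Thus R = 1/(10/3) = 3/10.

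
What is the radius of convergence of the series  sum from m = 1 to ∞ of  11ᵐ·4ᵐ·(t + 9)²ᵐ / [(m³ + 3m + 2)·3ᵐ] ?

R = √33/22

Ratio test: |a_{m+1}/a_m| = [(m³ + 3m + 2)/((m+1)³ + 3(m+1) + 2)] · 11·4/3 → 44/3 as m → ∞.
Since the exponent of (t + 9) increases by 2 each term, convergence requires |t + 9|² < 3/44, hence R = √33/22.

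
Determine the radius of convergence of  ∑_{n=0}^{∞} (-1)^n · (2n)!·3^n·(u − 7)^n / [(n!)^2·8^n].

R = 2/3

The ratio of consecutive coefficients is (2n+1)·(2n+2)/(n+1)² · 3/8 → 3/2.
Convergence for |u − 7| · 3/2 < 1, i.e. |u − 7| < 2/3. So R = 2/3.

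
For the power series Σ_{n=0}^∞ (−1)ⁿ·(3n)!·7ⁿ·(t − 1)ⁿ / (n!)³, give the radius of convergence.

The ratio of consecutive coefficients is (3n+1)·(3n+2)·(3n+3)/(n+1)³ · 7 → 189.
The series converges when 189 · |t − 1| < 1, giving R = 1/189.

R = 1/189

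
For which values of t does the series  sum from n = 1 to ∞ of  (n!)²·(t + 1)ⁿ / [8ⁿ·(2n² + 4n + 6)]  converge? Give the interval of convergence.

Apply the ratio test: |a_{n+1}| / |a_n| = (n+1)² · 1/8 · (2n² + 4n + 6)/(2(n+1)² + 4(n+1) + 6), which tends to ∞ as n → ∞.
The ratio grows without bound, so the series diverges whenever (t + 1) ≠ 0; it converges only at t = -1. R = 0.

{-1}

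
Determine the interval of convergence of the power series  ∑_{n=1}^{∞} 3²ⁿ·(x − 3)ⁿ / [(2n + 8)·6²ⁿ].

[-1, 7)

By the ratio test, |a_{n+1}/a_n| = [(2n + 8)/(2(n+1) + 8)] · 9/36 → 1/4.
Thus R = 1/(1/4) = 4.
Endpoint x = 7: the terms behave like c/n; limit comparison with the harmonic series gives divergence.
Endpoint x = -1: the terms alternate in sign and decrease monotonically to 0 in absolute value (size ~ c/n), so the alternating series test gives convergence.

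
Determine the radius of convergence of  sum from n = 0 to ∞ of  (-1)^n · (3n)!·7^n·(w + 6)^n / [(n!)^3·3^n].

Ratio test: |a_{n+1}/a_n| = (3n+1)·(3n+2)·(3n+3)/(n+1)³ · 7/3 → 63 as n → ∞.
Convergence for |w + 6| · 63 < 1, i.e. |w + 6| < 1/63. So R = 1/63.

R = 1/63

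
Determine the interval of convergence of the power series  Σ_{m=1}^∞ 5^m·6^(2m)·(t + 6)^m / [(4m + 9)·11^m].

Ratio test: |a_{m+1}/a_m| = [(4m + 9)/(4(m+1) + 9)] · 5·36/11 → 180/11 as m → ∞.
The series converges when 180/11 · |t + 6| < 1, giving R = 11/180.
Check t = -1069/180: comparison with the harmonic series Σ 1/m shows the series diverges.
Check t = -1091/180: an alternating series whose terms decrease to 0 in absolute value, so it converges by the Leibniz criterion.

[-1091/180, -1069/180)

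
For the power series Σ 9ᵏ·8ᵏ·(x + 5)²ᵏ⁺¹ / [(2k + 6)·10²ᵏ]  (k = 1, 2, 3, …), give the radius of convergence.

By the ratio test, |a_{k+1}/a_k| = [(2k + 6)/(2(k+1) + 6)] · 9·8/100 → 18/25.
Successive powers of (x + 5) differ by 2, so the series converges when |x + 5|² · 18/25 < 1, i.e. |x + 5| < √(25/18). So R = 5√2/6.

R = 5√2/6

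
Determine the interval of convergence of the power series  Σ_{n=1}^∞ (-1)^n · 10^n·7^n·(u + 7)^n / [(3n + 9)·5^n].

Apply the ratio test: |a_{n+1}| / |a_n| = [(3n + 9)/(3(n+1) + 9)] · 10·7/5, which tends to 14 as n → ∞.
Thus R = 1/(14) = 1/14.
When u = -97/14, convergence follows from the alternating series test (terms decrease monotonically to 0).
At u = -99/14: the terms are asymptotic to a nonzero constant times 1/n, so the series diverges by limit comparison with Σ 1/n.

(-99/14, -97/14]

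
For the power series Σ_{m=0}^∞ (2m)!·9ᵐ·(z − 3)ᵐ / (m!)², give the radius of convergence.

Ratio test: |a_{m+1}/a_m| = (2m+1)·(2m+2)/(m+1)² · 9 → 36 as m → ∞.
Hence the series converges for |z − 3| < 1/(36) = 1/36, so the radius of convergence is 1/36.

R = 1/36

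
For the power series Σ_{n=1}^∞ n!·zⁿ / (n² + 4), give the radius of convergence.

The ratio of consecutive coefficients is (n+1) · (n² + 4)/((n+1)² + 4) → ∞.
The ratio grows without bound, so the series diverges whenever z ≠ 0; it converges only at z = 0. R = 0.

R = 0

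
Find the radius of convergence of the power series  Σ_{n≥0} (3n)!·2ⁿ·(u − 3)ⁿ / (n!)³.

R = 1/54

The ratio of consecutive coefficients is (3n+1)·(3n+2)·(3n+3)/(n+1)³ · 2 → 54.
Hence the series converges for |u − 3| < 1/(54) = 1/54, so the radius of convergence is 1/54.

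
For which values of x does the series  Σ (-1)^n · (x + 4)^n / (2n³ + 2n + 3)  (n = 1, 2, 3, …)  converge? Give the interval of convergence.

[-5, -3]

The ratio of consecutive coefficients is (2n³ + 2n + 3)/(2(n+1)³ + 2(n+1) + 3) → 1.
Hence R = 1.
When x = -3, the terms are on the order of 1/n³, so the series converges absolutely by comparison with the p-series (p = 3 > 1).
Endpoint x = -5: absolute convergence follows by limit comparison with Σ 1/n³.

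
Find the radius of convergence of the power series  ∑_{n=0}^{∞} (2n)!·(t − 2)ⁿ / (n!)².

Ratio test: |a_{n+1}/a_n| = (2n+1)·(2n+2)/(n+1)² → 4 as n → ∞.
Thus R = 1/(4) = 1/4.

R = 1/4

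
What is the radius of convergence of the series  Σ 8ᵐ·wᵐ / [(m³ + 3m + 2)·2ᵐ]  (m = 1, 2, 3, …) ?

By the ratio test, |a_{m+1}/a_m| = [(m³ + 3m + 2)/((m+1)³ + 3(m+1) + 2)] · 8/2 → 4.
Thus R = 1/(4) = 1/4.

R = 1/4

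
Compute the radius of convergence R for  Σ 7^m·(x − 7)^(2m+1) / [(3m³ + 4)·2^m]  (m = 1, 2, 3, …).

Ratio test: |a_{m+1}/a_m| = [(3m³ + 4)/(3(m+1)³ + 4)] · 7/2 → 7/2 as m → ∞.
Successive powers of (x − 7) differ by 2, so the series converges when |x − 7|² · 7/2 < 1, i.e. |x − 7| < √(2/7). So R = √14/7.

R = √14/7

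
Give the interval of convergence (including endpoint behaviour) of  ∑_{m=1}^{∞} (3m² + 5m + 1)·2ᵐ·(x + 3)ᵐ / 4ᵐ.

Apply the ratio test: |a_{m+1}| / |a_m| = [(3(m+1)² + 5(m+1) + 1)/(3m² + 5m + 1)] · 2/4, which tends to 1/2 as m → ∞.
The series converges when 1/2 · |x + 3| < 1, giving R = 2.
At x = -1: the terms have absolute value of order m², which does not tend to 0, so the series diverges by the divergence test.
When x = -5, the terms do not tend to 0, so the series diverges.

(-5, -1)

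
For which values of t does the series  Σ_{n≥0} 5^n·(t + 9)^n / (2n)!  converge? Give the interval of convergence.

(−∞, ∞)

By the ratio test, |a_{n+1}/a_n| = 5 · 1/[(2n+1)·(2n+2)] → 0.
Since the limit is 0 < 1 for every t, the series converges on all of ℝ and R = ∞.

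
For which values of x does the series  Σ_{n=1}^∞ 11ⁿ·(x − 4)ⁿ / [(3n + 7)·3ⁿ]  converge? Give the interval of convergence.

Ratio test: |a_{n+1}/a_n| = [(3n + 7)/(3(n+1) + 7)] · 11/3 → 11/3 as n → ∞.
Thus R = 1/(11/3) = 3/11.
Check x = 47/11: comparison with the harmonic series Σ 1/n shows the series diverges.
At x = 41/11: the terms alternate in sign and decrease monotonically to 0 in absolute value (size ~ c/n), so the alternating series test gives convergence.

[41/11, 47/11)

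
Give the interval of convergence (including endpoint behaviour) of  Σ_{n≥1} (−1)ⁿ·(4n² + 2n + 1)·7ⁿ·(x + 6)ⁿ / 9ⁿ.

Ratio test: |a_{n+1}/a_n| = [(4(n+1)² + 2(n+1) + 1)/(4n² + 2n + 1)] · 7/9 → 7/9 as n → ∞.
Thus R = 1/(7/9) = 9/7.
At x = -33/7: the n-th term does not approach 0; divergence by the term test.
Check x = -51/7: the terms have absolute value of order n², which does not tend to 0, so the series diverges by the divergence test.

(-51/7, -33/7)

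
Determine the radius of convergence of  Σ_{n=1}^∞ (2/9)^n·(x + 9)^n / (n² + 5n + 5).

R = 9/2

Ratio test: |a_{n+1}/a_n| = [(n² + 5n + 5)/((n+1)² + 5(n+1) + 5)] · 2/9 → 2/9 as n → ∞.
Convergence for |x + 9| · 2/9 < 1, i.e. |x + 9| < 9/2. So R = 9/2.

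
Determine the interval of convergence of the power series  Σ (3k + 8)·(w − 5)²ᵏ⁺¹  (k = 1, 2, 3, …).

Ratio test: |a_{k+1}/a_k| = (3(k+1) + 8)/(3k + 8) → 1 as k → ∞.
Successive powers of (w − 5) differ by 2, so the series converges when |w − 5|² · 1 < 1, i.e. |w − 5| < √(1) = 1. So R = 1.
Endpoint w = 6: the terms do not tend to 0, so the series diverges.
Endpoint w = 4: the terms do not tend to 0, so the series diverges.

(4, 6)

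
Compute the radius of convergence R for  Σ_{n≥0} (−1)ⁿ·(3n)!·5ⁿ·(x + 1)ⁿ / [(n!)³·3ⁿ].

R = 1/45

By the ratio test, |a_{n+1}/a_n| = (3n+1)·(3n+2)·(3n+3)/(n+1)³ · 5/3 → 45.
The series converges when 45 · |x + 1| < 1, giving R = 1/45.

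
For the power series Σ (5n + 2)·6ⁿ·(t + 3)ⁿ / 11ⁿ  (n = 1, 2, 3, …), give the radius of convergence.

R = 11/6

Ratio test: |a_{n+1}/a_n| = [(5(n+1) + 2)/(5n + 2)] · 6/11 → 6/11 as n → ∞.
Thus R = 1/(6/11) = 11/6.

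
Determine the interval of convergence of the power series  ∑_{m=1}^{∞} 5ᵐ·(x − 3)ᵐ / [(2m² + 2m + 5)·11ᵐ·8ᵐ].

[-73/5, 103/5]

The ratio of consecutive coefficients is [(2m² + 2m + 5)/(2(m+1)² + 2(m+1) + 5)] · 5/(11·8) → 5/88.
Convergence for |x − 3| · 5/88 < 1, i.e. |x − 3| < 88/5. So R = 88/5.
When x = 103/5, the terms are on the order of 1/m², so the series converges absolutely by comparison with the p-series (p = 2 > 1).
At x = -73/5: the terms are on the order of 1/m², so the series converges absolutely by comparison with the p-series (p = 2 > 1).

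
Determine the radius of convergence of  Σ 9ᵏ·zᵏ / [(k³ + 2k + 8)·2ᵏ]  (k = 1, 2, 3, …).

R = 2/9

The ratio of consecutive coefficients is [(k³ + 2k + 8)/((k+1)³ + 2(k+1) + 8)] · 9/2 → 9/2.
Hence the series converges for |z| < 1/(9/2) = 2/9, so the radius of convergence is 2/9.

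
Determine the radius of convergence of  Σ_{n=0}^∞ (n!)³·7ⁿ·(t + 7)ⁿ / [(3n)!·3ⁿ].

The ratio of consecutive coefficients is (n+1)³/[(3n+1)·(3n+2)·(3n+3)] · 7/3 → 7/81.
Thus R = 1/(7/81) = 81/7.

R = 81/7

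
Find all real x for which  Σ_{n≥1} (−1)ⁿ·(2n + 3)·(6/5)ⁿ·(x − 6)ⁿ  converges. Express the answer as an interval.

By the ratio test, |a_{n+1}/a_n| = [(2(n+1) + 3)/(2n + 3)] · 6/5 → 6/5.
Hence the series converges for |x − 6| < 1/(6/5) = 5/6, so the radius of convergence is 5/6.
At x = 41/6: the terms have absolute value of order n, which does not tend to 0, so the series diverges by the divergence test.
Check x = 31/6: the n-th term does not approach 0; divergence by the term test.

(31/6, 41/6)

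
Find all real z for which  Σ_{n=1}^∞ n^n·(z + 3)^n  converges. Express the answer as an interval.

Root test: |a_n|^(1/n) = n → ∞.
The root grows without bound, so R = 0 (convergence only at z = -3).

{-3}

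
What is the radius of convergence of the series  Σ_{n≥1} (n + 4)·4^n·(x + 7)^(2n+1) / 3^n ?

The ratio of consecutive coefficients is [((n+1) + 4)/(n + 4)] · 4/3 → 4/3.
Since the exponent of (x + 7) increases by 2 each term, convergence requires |x + 7|² < 3/4, hence R = √3/2.

R = √3/2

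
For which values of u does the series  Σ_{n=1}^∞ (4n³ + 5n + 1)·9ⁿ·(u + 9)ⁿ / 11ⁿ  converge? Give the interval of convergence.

(-92/9, -70/9)

Ratio test: |a_{n+1}/a_n| = [(4(n+1)³ + 5(n+1) + 1)/(4n³ + 5n + 1)] · 9/11 → 9/11 as n → ∞.
Thus R = 1/(9/11) = 11/9.
Check u = -70/9: the terms have absolute value of order n³, which does not tend to 0, so the series diverges by the divergence test.
Check u = -92/9: the terms have absolute value of order n³, which does not tend to 0, so the series diverges by the divergence test.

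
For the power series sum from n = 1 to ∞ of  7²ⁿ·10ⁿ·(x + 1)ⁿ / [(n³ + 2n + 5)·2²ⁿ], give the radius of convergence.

By the ratio test, |a_{n+1}/a_n| = [(n³ + 2n + 5)/((n+1)³ + 2(n+1) + 5)] · 49·10/4 → 245/2.
Thus R = 1/(245/2) = 2/245.

R = 2/245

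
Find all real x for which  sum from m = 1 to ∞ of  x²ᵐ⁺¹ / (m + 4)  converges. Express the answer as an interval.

(-1, 1)

Ratio test: |a_{m+1}/a_m| = (m + 4)/((m+1) + 4) → 1 as m → ∞.
Successive powers of x differ by 2, so the series converges when |x|² · 1 < 1, i.e. |x| < √(1) = 1. So R = 1.
Endpoint x = 1: the terms behave like c/m; limit comparison with the harmonic series gives divergence.
Endpoint x = -1: the terms behave like c/m; limit comparison with the harmonic series gives divergence.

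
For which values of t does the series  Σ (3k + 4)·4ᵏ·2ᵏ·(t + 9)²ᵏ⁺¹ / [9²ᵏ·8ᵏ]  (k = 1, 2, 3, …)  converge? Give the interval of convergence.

(-18, 0)

Apply the ratio test: |a_{k+1}| / |a_k| = [(3(k+1) + 4)/(3k + 4)] · 4·2/(81·8), which tends to 1/81 as k → ∞.
Since the exponent of (t + 9) increases by 2 each term, convergence requires |t + 9|² < 81, hence R = 9.
Endpoint t = 0: the terms do not tend to 0, so the series diverges.
Endpoint t = -18: the terms do not tend to 0, so the series diverges.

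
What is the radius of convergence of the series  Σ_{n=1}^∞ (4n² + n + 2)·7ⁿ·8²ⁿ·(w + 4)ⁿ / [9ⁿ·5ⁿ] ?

R = 45/448

Apply the ratio test: |a_{n+1}| / |a_n| = [(4(n+1)² + (n+1) + 2)/(4n² + n + 2)] · 7·64/(9·5), which tends to 448/45 as n → ∞.
Convergence for |w + 4| · 448/45 < 1, i.e. |w + 4| < 45/448. So R = 45/448.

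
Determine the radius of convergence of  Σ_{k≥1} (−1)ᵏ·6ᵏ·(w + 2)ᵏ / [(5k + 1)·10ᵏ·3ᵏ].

R = 5

By the ratio test, |a_{k+1}/a_k| = [(5k + 1)/(5(k+1) + 1)] · 6/(10·3) → 1/5.
Convergence for |w + 2| · 1/5 < 1, i.e. |w + 2| < 5. So R = 5.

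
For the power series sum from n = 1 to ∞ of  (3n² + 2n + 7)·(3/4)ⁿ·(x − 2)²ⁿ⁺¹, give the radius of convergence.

The ratio of consecutive coefficients is [(3(n+1)² + 2(n+1) + 7)/(3n² + 2n + 7)] · 3/4 → 3/4.
Since the exponent of (x − 2) increases by 2 each term, convergence requires |x − 2|² < 4/3, hence R = 2√3/3.

R = 2√3/3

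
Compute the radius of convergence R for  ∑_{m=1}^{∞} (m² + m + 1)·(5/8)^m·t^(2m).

R = 2√10/5

Ratio test: |a_{m+1}/a_m| = [((m+1)² + (m+1) + 1)/(m² + m + 1)] · 5/8 → 5/8 as m → ∞.
Successive powers of t differ by 2, so the series converges when |t|² · 5/8 < 1, i.e. |t| < √(8/5). So R = 2√10/5.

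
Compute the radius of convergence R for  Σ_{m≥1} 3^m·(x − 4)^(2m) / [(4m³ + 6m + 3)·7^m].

R = √21/3

By the ratio test, |a_{m+1}/a_m| = [(4m³ + 6m + 3)/(4(m+1)³ + 6(m+1) + 3)] · 3/7 → 3/7.
Successive powers of (x − 4) differ by 2, so the series converges when |x − 4|² · 3/7 < 1, i.e. |x − 4| < √(7/3). So R = √21/3.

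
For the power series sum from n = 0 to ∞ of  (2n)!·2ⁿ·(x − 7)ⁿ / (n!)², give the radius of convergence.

R = 1/8

Ratio test: |a_{n+1}/a_n| = (2n+1)·(2n+2)/(n+1)² · 2 → 8 as n → ∞.
Thus R = 1/(8) = 1/8.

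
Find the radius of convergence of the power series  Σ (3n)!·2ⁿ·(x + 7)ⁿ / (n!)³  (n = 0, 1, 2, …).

R = 1/54

Apply the ratio test: |a_{n+1}| / |a_n| = (3n+1)·(3n+2)·(3n+3)/(n+1)³ · 2, which tends to 54 as n → ∞.
Hence the series converges for |x + 7| < 1/(54) = 1/54, so the radius of convergence is 1/54.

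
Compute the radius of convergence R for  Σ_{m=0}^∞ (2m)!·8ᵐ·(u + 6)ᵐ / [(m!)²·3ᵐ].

R = 3/32

Apply the ratio test: |a_{m+1}| / |a_m| = (2m+1)·(2m+2)/(m+1)² · 8/3, which tends to 32/3 as m → ∞.
The series converges when 32/3 · |u + 6| < 1, giving R = 3/32.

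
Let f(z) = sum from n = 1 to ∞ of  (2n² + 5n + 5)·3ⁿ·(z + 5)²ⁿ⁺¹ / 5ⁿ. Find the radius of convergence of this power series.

Apply the ratio test: |a_{n+1}| / |a_n| = [(2(n+1)² + 5(n+1) + 5)/(2n² + 5n + 5)] · 3/5, which tends to 3/5 as n → ∞.
Successive powers of (z + 5) differ by 2, so the series converges when |z + 5|² · 3/5 < 1, i.e. |z + 5| < √(5/3). So R = √15/3.

R = √15/3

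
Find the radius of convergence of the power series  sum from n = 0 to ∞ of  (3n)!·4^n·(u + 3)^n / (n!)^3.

The ratio of consecutive coefficients is (3n+1)·(3n+2)·(3n+3)/(n+1)³ · 4 → 108.
Thus R = 1/(108) = 1/108.

R = 1/108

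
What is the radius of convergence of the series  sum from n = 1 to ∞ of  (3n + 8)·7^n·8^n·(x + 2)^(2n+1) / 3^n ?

R = √42/28

Apply the ratio test: |a_{n+1}| / |a_n| = [(3(n+1) + 8)/(3n + 8)] · 7·8/3, which tends to 56/3 as n → ∞.
Since the exponent of (x + 2) increases by 2 each term, convergence requires |x + 2|² < 3/56, hence R = √42/28.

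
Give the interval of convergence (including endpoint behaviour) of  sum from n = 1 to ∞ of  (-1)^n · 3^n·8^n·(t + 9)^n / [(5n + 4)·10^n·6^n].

(-23/2, -13/2]

Ratio test: |a_{n+1}/a_n| = [(5n + 4)/(5(n+1) + 4)] · 3·8/(10·6) → 2/5 as n → ∞.
Hence the series converges for |t + 9| < 1/(2/5) = 5/2, so the radius of convergence is 5/2.
Endpoint t = -13/2: an alternating series whose terms decrease to 0 in absolute value, so it converges by the Leibniz criterion.
At t = -23/2: the terms are asymptotic to a nonzero constant times 1/n, so the series diverges by limit comparison with Σ 1/n.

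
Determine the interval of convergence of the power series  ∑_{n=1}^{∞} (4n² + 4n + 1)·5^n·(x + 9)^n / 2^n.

By the ratio test, |a_{n+1}/a_n| = [(4(n+1)² + 4(n+1) + 1)/(4n² + 4n + 1)] · 5/2 → 5/2.
Thus R = 1/(5/2) = 2/5.
At x = -43/5: the terms have absolute value of order n², which does not tend to 0, so the series diverges by the divergence test.
Check x = -47/5: the terms do not tend to 0, so the series diverges.

(-47/5, -43/5)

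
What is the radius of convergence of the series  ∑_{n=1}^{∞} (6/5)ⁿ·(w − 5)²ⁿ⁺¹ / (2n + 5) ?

Ratio test: |a_{n+1}/a_n| = [(2n + 5)/(2(n+1) + 5)] · 6/5 → 6/5 as n → ∞.
Writing y = (w − 5)², the series in y has radius 5/6, so |w − 5| < √(5/6) and R = √30/6.

R = √30/6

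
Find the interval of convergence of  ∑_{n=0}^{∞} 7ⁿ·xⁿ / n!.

(−∞, ∞)

By the ratio test, |a_{n+1}/a_n| = 7 · 1/(n+1) → 0.
Since the limit is 0 < 1 for every x, the series converges on all of ℝ and R = ∞.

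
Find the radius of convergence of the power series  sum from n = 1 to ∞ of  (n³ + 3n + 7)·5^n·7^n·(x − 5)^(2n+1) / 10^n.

Apply the ratio test: |a_{n+1}| / |a_n| = [((n+1)³ + 3(n+1) + 7)/(n³ + 3n + 7)] · 5·7/10, which tends to 7/2 as n → ∞.
Writing y = (x − 5)², the series in y has radius 2/7, so |x − 5| < √(2/7) and R = √14/7.

R = √14/7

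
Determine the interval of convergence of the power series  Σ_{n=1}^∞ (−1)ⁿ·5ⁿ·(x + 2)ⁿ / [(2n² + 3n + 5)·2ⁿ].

By the ratio test, |a_{n+1}/a_n| = [(2n² + 3n + 5)/(2(n+1)² + 3(n+1) + 5)] · 5/2 → 5/2.
Hence the series converges for |x + 2| < 1/(5/2) = 2/5, so the radius of convergence is 2/5.
When x = -8/5, the series is dominated by a constant times Σ 1/n², which converges (p = 2 > 1).
Check x = -12/5: absolute convergence follows by limit comparison with Σ 1/n².

[-12/5, -8/5]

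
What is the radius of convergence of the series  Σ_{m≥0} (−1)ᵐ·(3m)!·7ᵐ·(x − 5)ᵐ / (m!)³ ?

Apply the ratio test: |a_{m+1}| / |a_m| = (3m+1)·(3m+2)·(3m+3)/(m+1)³ · 7, which tends to 189 as m → ∞.
Hence the series converges for |x − 5| < 1/(189) = 1/189, so the radius of convergence is 1/189.

R = 1/189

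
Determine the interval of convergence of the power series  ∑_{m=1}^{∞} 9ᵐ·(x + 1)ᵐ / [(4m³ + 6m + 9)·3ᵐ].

[-4/3, -2/3]

The ratio of consecutive coefficients is [(4m³ + 6m + 9)/(4(m+1)³ + 6(m+1) + 9)] · 9/3 → 3.
Thus R = 1/(3) = 1/3.
At x = -2/3: the terms are on the order of 1/m³, so the series converges absolutely by comparison with the p-series (p = 3 > 1).
When x = -4/3, the terms are on the order of 1/m³, so the series converges absolutely by comparison with the p-series (p = 3 > 1).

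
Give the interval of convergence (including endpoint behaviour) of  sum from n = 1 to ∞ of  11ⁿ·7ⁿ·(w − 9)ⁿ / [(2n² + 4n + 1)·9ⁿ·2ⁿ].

[675/77, 711/77]

The ratio of consecutive coefficients is [(2n² + 4n + 1)/(2(n+1)² + 4(n+1) + 1)] · 11·7/(9·2) → 77/18.
Hence the series converges for |w − 9| < 1/(77/18) = 18/77, so the radius of convergence is 18/77.
When w = 711/77, the series is dominated by a constant times Σ 1/n², which converges (p = 2 > 1).
When w = 675/77, the series is dominated by a constant times Σ 1/n², which converges (p = 2 > 1).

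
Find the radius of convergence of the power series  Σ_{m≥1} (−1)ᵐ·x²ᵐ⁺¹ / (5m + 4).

R = 1

Ratio test: |a_{m+1}/a_m| = (5m + 4)/(5(m+1) + 4) → 1 as m → ∞.
Since the exponent of x increases by 2 each term, convergence requires |x|² < 1, hence R = 1.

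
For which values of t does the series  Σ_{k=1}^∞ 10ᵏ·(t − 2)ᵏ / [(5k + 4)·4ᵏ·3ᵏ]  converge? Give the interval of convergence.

[4/5, 16/5)

Ratio test: |a_{k+1}/a_k| = [(5k + 4)/(5(k+1) + 4)] · 10/(4·3) → 5/6 as k → ∞.
The series converges when 5/6 · |t − 2| < 1, giving R = 6/5.
Endpoint t = 16/5: comparison with the harmonic series Σ 1/k shows the series diverges.
Endpoint t = 4/5: an alternating series whose terms decrease to 0 in absolute value, so it converges by the Leibniz criterion.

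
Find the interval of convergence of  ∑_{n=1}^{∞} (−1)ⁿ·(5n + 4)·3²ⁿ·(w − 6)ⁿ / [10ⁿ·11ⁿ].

(-56/9, 164/9)

By the ratio test, |a_{n+1}/a_n| = [(5(n+1) + 4)/(5n + 4)] · 9/(10·11) → 9/110.
Thus R = 1/(9/110) = 110/9.
Endpoint w = 164/9: the terms have absolute value of order n, which does not tend to 0, so the series diverges by the divergence test.
When w = -56/9, the terms do not tend to 0, so the series diverges.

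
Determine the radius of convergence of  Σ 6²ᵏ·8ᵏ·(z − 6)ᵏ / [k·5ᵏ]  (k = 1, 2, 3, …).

R = 5/288

By the ratio test, |a_{k+1}/a_k| = [k/(k+1)] · 36·8/5 → 288/5.
Thus R = 1/(288/5) = 5/288.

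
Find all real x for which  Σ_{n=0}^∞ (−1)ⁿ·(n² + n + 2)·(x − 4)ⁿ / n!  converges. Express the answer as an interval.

(−∞, ∞)

Ratio test: |a_{n+1}/a_n| = ((n+1)² + (n+1) + 2)/(n² + n + 2) · 1/(n+1) → 0 as n → ∞.
Since the limit is 0 < 1 for every x, the series converges on all of ℝ and R = ∞.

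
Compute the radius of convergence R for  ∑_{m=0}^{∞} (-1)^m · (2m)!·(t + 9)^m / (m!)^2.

R = 1/4

Apply the ratio test: |a_{m+1}| / |a_m| = (2m+1)·(2m+2)/(m+1)², which tends to 4 as m → ∞.
Convergence for |t + 9| · 4 < 1, i.e. |t + 9| < 1/4. So R = 1/4.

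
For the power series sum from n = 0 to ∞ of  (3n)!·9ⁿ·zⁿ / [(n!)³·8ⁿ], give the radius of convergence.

Ratio test: |a_{n+1}/a_n| = (3n+1)·(3n+2)·(3n+3)/(n+1)³ · 9/8 → 243/8 as n → ∞.
The series converges when 243/8 · |z| < 1, giving R = 8/243.

R = 8/243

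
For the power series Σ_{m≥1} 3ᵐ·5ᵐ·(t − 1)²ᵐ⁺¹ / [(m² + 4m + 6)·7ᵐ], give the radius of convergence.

Apply the ratio test: |a_{m+1}| / |a_m| = [(m² + 4m + 6)/((m+1)² + 4(m+1) + 6)] · 3·5/7, which tends to 15/7 as m → ∞.
Writing y = (t − 1)², the series in y has radius 7/15, so |t − 1| < √(7/15) and R = √105/15.

R = √105/15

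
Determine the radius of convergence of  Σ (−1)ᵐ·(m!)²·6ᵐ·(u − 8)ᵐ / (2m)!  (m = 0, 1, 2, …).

The ratio of consecutive coefficients is (m+1)²/[(2m+1)·(2m+2)] · 6 → 3/2.
Hence the series converges for |u − 8| < 1/(3/2) = 2/3, so the radius of convergence is 2/3.

R = 2/3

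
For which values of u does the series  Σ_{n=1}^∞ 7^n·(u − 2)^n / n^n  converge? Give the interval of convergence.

Applying the root test, |a_n|^(1/n) = 7/n → 0.
Since the n-th root of |a_n| tends to 0, the series converges for all real u; R = ∞.

(−∞, ∞)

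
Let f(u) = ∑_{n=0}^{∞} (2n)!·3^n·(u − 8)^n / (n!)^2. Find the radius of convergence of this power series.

Apply the ratio test: |a_{n+1}| / |a_n| = (2n+1)·(2n+2)/(n+1)² · 3, which tends to 12 as n → ∞.
Hence the series converges for |u − 8| < 1/(12) = 1/12, so the radius of convergence is 1/12.

R = 1/12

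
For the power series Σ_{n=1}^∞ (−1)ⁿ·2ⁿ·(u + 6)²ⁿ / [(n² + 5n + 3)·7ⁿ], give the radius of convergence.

R = √14/2

Ratio test: |a_{n+1}/a_n| = [(n² + 5n + 3)/((n+1)² + 5(n+1) + 3)] · 2/7 → 2/7 as n → ∞.
Writing y = (u + 6)², the series in y has radius 7/2, so |u + 6| < √(7/2) and R = √14/2.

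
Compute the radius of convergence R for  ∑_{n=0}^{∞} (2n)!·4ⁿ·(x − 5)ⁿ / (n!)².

Apply the ratio test: |a_{n+1}| / |a_n| = (2n+1)·(2n+2)/(n+1)² · 4, which tends to 16 as n → ∞.
The series converges when 16 · |x − 5| < 1, giving R = 1/16.

R = 1/16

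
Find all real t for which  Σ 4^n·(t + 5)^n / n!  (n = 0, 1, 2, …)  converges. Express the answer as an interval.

By the ratio test, |a_{n+1}/a_n| = 4 · 1/(n+1) → 0.
The limit is 0, so the series converges for all t; R = ∞.

(−∞, ∞)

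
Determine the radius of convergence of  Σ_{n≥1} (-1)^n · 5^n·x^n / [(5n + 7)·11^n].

By the ratio test, |a_{n+1}/a_n| = [(5n + 7)/(5(n+1) + 7)] · 5/11 → 5/11.
Hence the series converges for |x| < 1/(5/11) = 11/5, so the radius of convergence is 11/5.

R = 11/5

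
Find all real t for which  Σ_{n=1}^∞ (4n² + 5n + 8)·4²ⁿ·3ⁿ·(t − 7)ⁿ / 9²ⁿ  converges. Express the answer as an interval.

(85/16, 139/16)

By the ratio test, |a_{n+1}/a_n| = [(4(n+1)² + 5(n+1) + 8)/(4n² + 5n + 8)] · 16·3/81 → 16/27.
Convergence for |t − 7| · 16/27 < 1, i.e. |t − 7| < 27/16. So R = 27/16.
At t = 139/16: the n-th term does not approach 0; divergence by the term test.
At t = 85/16: the n-th term does not approach 0; divergence by the term test.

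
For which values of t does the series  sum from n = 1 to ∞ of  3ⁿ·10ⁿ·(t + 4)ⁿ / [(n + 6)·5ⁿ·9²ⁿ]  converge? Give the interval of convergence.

The ratio of consecutive coefficients is [(n + 6)/((n+1) + 6)] · 3·10/(5·81) → 2/27.
Hence the series converges for |t + 4| < 1/(2/27) = 27/2, so the radius of convergence is 27/2.
When t = 19/2, the terms are asymptotic to a nonzero constant times 1/n, so the series diverges by limit comparison with Σ 1/n.
Endpoint t = -35/2: the terms alternate in sign and decrease monotonically to 0 in absolute value (size ~ c/n), so the alternating series test gives convergence.

[-35/2, 19/2)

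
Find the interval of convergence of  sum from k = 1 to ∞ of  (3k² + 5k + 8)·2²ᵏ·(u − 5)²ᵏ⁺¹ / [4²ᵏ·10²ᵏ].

Apply the ratio test: |a_{k+1}| / |a_k| = [(3(k+1)² + 5(k+1) + 8)/(3k² + 5k + 8)] · 4/(16·100), which tends to 1/400 as k → ∞.
Successive powers of (u − 5) differ by 2, so the series converges when |u − 5|² · 1/400 < 1, i.e. |u − 5| < √(400) = 20. So R = 20.
Check u = 25: the terms do not tend to 0, so the series diverges.
When u = -15, the terms do not tend to 0, so the series diverges.

(-15, 25)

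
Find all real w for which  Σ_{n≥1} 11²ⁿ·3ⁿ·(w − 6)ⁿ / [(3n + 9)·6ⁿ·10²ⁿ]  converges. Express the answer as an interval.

Apply the ratio test: |a_{n+1}| / |a_n| = [(3n + 9)/(3(n+1) + 9)] · 121·3/(6·100), which tends to 121/200 as n → ∞.
Thus R = 1/(121/200) = 200/121.
Endpoint w = 926/121: the terms are asymptotic to a nonzero constant times 1/n, so the series diverges by limit comparison with Σ 1/n.
At w = 526/121: the terms alternate in sign and decrease monotonically to 0 in absolute value (size ~ c/n), so the alternating series test gives convergence.

[526/121, 926/121)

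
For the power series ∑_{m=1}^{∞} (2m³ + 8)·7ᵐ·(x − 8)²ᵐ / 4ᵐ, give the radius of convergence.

R = 2√7/7

By the ratio test, |a_{m+1}/a_m| = [(2(m+1)³ + 8)/(2m³ + 8)] · 7/4 → 7/4.
Successive powers of (x − 8) differ by 2, so the series converges when |x − 8|² · 7/4 < 1, i.e. |x − 8| < √(4/7). So R = 2√7/7.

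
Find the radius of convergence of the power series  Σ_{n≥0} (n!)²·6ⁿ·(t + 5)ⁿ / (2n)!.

Ratio test: |a_{n+1}/a_n| = (n+1)²/[(2n+1)·(2n+2)] · 6 → 3/2 as n → ∞.
Convergence for |t + 5| · 3/2 < 1, i.e. |t + 5| < 2/3. So R = 2/3.

R = 2/3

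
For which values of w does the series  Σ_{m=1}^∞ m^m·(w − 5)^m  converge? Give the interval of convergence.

{5}

By the Cauchy root test, |a_m|^(1/m) = m → ∞.
Since the m-th root of |a_m| is unbounded, the series converges only at w = 5; R = 0.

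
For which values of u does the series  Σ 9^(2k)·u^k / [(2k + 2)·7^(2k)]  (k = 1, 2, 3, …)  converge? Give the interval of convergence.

By the ratio test, |a_{k+1}/a_k| = [(2k + 2)/(2(k+1) + 2)] · 81/49 → 81/49.
The series converges when 81/49 · |u| < 1, giving R = 49/81.
Endpoint u = 49/81: the terms behave like c/k; limit comparison with the harmonic series gives divergence.
When u = -49/81, an alternating series whose terms decrease to 0 in absolute value, so it converges by the Leibniz criterion.

[-49/81, 49/81)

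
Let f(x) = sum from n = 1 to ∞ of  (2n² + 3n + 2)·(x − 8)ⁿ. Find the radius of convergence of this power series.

Apply the ratio test: |a_{n+1}| / |a_n| = (2(n+1)² + 3(n+1) + 2)/(2n² + 3n + 2), which tends to 1 as n → ∞.
Convergence for |x − 8| < 1, so R = 1.

R = 1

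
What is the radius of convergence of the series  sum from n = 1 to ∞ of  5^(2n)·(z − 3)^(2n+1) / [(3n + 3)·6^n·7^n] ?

The ratio of consecutive coefficients is [(3n + 3)/(3(n+1) + 3)] · 25/(6·7) → 25/42.
Since the exponent of (z − 3) increases by 2 each term, convergence requires |z − 3|² < 42/25, hence R = √42/5.

R = √42/5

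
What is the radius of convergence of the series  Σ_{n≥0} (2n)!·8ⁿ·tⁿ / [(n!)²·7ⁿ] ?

The ratio of consecutive coefficients is (2n+1)·(2n+2)/(n+1)² · 8/7 → 32/7.
Hence the series converges for |t| < 1/(32/7) = 7/32, so the radius of convergence is 7/32.

R = 7/32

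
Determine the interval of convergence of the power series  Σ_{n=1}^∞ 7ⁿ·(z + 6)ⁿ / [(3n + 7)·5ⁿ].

[-47/7, -37/7)

The ratio of consecutive coefficients is [(3n + 7)/(3(n+1) + 7)] · 7/5 → 7/5.
Thus R = 1/(7/5) = 5/7.
Endpoint z = -37/7: comparison with the harmonic series Σ 1/n shows the series diverges.
Check z = -47/7: the terms alternate in sign and decrease monotonically to 0 in absolute value (size ~ c/n), so the alternating series test gives convergence.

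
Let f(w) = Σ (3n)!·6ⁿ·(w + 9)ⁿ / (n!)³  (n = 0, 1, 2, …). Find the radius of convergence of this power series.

R = 1/162

By the ratio test, |a_{n+1}/a_n| = (3n+1)·(3n+2)·(3n+3)/(n+1)³ · 6 → 162.
The series converges when 162 · |w + 9| < 1, giving R = 1/162.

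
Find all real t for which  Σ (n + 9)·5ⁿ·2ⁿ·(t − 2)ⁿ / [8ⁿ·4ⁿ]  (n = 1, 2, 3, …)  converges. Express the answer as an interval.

Apply the ratio test: |a_{n+1}| / |a_n| = [((n+1) + 9)/(n + 9)] · 5·2/(8·4), which tends to 5/16 as n → ∞.
Convergence for |t − 2| · 5/16 < 1, i.e. |t − 2| < 16/5. So R = 16/5.
Endpoint t = 26/5: the terms have absolute value of order n, which does not tend to 0, so the series diverges by the divergence test.
At t = -6/5: the terms do not tend to 0, so the series diverges.

(-6/5, 26/5)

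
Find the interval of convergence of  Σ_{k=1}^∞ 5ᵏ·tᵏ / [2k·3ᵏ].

By the ratio test, |a_{k+1}/a_k| = [2k/2(k+1)] · 5/3 → 5/3.
Thus R = 1/(5/3) = 3/5.
When t = 3/5, comparison with the harmonic series Σ 1/k shows the series diverges.
At t = -3/5: the terms alternate in sign and decrease monotonically to 0 in absolute value (size ~ c/k), so the alternating series test gives convergence.

[-3/5, 3/5)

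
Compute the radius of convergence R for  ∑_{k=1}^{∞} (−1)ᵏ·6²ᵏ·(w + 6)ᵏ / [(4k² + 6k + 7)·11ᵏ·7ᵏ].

R = 77/36

The ratio of consecutive coefficients is [(4k² + 6k + 7)/(4(k+1)² + 6(k+1) + 7)] · 36/(11·7) → 36/77.
The series converges when 36/77 · |w + 6| < 1, giving R = 77/36.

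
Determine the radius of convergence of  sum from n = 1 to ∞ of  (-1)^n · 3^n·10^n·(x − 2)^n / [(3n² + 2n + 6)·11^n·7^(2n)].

R = 539/30

Apply the ratio test: |a_{n+1}| / |a_n| = [(3n² + 2n + 6)/(3(n+1)² + 2(n+1) + 6)] · 3·10/(11·49), which tends to 30/539 as n → ∞.
The series converges when 30/539 · |x − 2| < 1, giving R = 539/30.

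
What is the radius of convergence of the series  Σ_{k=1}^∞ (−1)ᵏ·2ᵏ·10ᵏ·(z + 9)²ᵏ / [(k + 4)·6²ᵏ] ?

The ratio of consecutive coefficients is [(k + 4)/((k+1) + 4)] · 2·10/36 → 5/9.
Writing y = (z + 9)², the series in y has radius 9/5, so |z + 9| < √(9/5) and R = 3√5/5.

R = 3√5/5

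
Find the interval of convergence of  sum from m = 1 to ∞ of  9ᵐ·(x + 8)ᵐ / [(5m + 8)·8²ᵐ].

Ratio test: |a_{m+1}/a_m| = [(5m + 8)/(5(m+1) + 8)] · 9/64 → 9/64 as m → ∞.
Convergence for |x + 8| · 9/64 < 1, i.e. |x + 8| < 64/9. So R = 64/9.
Endpoint x = -8/9: the terms behave like c/m; limit comparison with the harmonic series gives divergence.
Check x = -136/9: convergence follows from the alternating series test (terms decrease monotonically to 0).

[-136/9, -8/9)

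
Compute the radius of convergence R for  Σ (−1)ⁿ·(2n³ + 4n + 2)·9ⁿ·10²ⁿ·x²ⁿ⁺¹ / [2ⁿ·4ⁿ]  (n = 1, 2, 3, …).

By the ratio test, |a_{n+1}/a_n| = [(2(n+1)³ + 4(n+1) + 2)/(2n³ + 4n + 2)] · 9·100/(2·4) → 225/2.
Successive powers of x differ by 2, so the series converges when |x|² · 225/2 < 1, i.e. |x| < √(2/225). So R = √2/15.

R = √2/15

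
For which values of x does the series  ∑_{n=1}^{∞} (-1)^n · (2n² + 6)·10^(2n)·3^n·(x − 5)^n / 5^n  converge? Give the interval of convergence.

Ratio test: |a_{n+1}/a_n| = [(2(n+1)² + 6)/(2n² + 6)] · 100·3/5 → 60 as n → ∞.
The series converges when 60 · |x − 5| < 1, giving R = 1/60.
At x = 301/60: the terms do not tend to 0, so the series diverges.
At x = 299/60: the terms have absolute value of order n², which does not tend to 0, so the series diverges by the divergence test.

(299/60, 301/60)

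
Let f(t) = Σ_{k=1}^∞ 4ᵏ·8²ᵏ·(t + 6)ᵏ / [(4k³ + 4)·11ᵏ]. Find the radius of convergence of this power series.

Ratio test: |a_{k+1}/a_k| = [(4k³ + 4)/(4(k+1)³ + 4)] · 4·64/11 → 256/11 as k → ∞.
Thus R = 1/(256/11) = 11/256.

R = 11/256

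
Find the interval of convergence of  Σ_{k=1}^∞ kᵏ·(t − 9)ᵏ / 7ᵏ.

{9}

By the Cauchy root test, |a_k|^(1/k) = k/7 → ∞.
The root grows without bound, so R = 0 (convergence only at t = 9).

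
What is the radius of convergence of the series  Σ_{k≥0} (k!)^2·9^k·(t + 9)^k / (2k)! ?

R = 4/9

Ratio test: |a_{k+1}/a_k| = (k+1)²/[(2k+1)·(2k+2)] · 9 → 9/4 as k → ∞.
Thus R = 1/(9/4) = 4/9.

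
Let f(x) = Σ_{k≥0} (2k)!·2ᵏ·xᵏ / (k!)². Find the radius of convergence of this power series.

The ratio of consecutive coefficients is (2k+1)·(2k+2)/(k+1)² · 2 → 8.
Hence the series converges for |x| < 1/(8) = 1/8, so the radius of convergence is 1/8.

R = 1/8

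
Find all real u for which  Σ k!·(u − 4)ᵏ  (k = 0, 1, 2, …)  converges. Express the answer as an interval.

{4}

The ratio of consecutive coefficients is (k+1) → ∞.
The terms grow without bound for any (u − 4) ≠ 0, so R = 0 (convergence only at u = 4).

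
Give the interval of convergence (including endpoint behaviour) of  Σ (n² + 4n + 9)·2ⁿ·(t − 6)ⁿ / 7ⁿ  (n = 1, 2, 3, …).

(5/2, 19/2)

By the ratio test, |a_{n+1}/a_n| = [((n+1)² + 4(n+1) + 9)/(n² + 4n + 9)] · 2/7 → 2/7.
Convergence for |t − 6| · 2/7 < 1, i.e. |t − 6| < 7/2. So R = 7/2.
Check t = 19/2: the terms do not tend to 0, so the series diverges.
When t = 5/2, the terms have absolute value of order n², which does not tend to 0, so the series diverges by the divergence test.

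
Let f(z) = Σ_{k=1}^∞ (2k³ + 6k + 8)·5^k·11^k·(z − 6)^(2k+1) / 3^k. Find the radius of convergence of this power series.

Ratio test: |a_{k+1}/a_k| = [(2(k+1)³ + 6(k+1) + 8)/(2k³ + 6k + 8)] · 5·11/3 → 55/3 as k → ∞.
Successive powers of (z − 6) differ by 2, so the series converges when |z − 6|² · 55/3 < 1, i.e. |z − 6| < √(3/55). So R = √165/55.

R = √165/55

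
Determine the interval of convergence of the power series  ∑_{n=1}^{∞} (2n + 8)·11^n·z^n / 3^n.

Apply the ratio test: |a_{n+1}| / |a_n| = [(2(n+1) + 8)/(2n + 8)] · 11/3, which tends to 11/3 as n → ∞.
Thus R = 1/(11/3) = 3/11.
Check z = 3/11: the terms do not tend to 0, so the series diverges.
Check z = -3/11: the terms do not tend to 0, so the series diverges.

(-3/11, 3/11)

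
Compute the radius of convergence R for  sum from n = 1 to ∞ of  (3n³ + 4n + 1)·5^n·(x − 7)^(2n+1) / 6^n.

The ratio of consecutive coefficients is [(3(n+1)³ + 4(n+1) + 1)/(3n³ + 4n + 1)] · 5/6 → 5/6.
Writing y = (x − 7)², the series in y has radius 6/5, so |x − 7| < √(6/5) and R = √30/5.

R = √30/5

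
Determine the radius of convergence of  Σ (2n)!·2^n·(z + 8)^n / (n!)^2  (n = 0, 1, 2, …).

R = 1/8

Ratio test: |a_{n+1}/a_n| = (2n+1)·(2n+2)/(n+1)² · 2 → 8 as n → ∞.
Convergence for |z + 8| · 8 < 1, i.e. |z + 8| < 1/8. So R = 1/8.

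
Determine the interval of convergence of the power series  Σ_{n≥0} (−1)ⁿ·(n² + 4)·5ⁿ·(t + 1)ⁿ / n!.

(−∞, ∞)

Apply the ratio test: |a_{n+1}| / |a_n| = ((n+1)² + 4)/(n² + 4) · 5 · 1/(n+1), which tends to 0 as n → ∞.
Since the limit is 0 < 1 for every t, the series converges on all of ℝ and R = ∞.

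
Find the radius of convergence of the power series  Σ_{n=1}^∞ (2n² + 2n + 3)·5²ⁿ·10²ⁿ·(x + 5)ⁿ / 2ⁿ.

The ratio of consecutive coefficients is [(2(n+1)² + 2(n+1) + 3)/(2n² + 2n + 3)] · 25·100/2 → 1250.
Hence the series converges for |x + 5| < 1/(1250) = 1/1250, so the radius of convergence is 1/1250.

R = 1/1250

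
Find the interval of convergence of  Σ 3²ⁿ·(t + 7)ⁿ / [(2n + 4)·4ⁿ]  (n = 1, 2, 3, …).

The ratio of consecutive coefficients is [(2n + 4)/(2(n+1) + 4)] · 9/4 → 9/4.
Hence the series converges for |t + 7| < 1/(9/4) = 4/9, so the radius of convergence is 4/9.
At t = -59/9: the terms are asymptotic to a nonzero constant times 1/n, so the series diverges by limit comparison with Σ 1/n.
Check t = -67/9: the terms alternate in sign and decrease monotonically to 0 in absolute value (size ~ c/n), so the alternating series test gives convergence.

[-67/9, -59/9)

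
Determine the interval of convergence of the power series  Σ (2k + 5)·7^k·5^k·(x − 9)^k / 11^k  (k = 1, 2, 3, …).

By the ratio test, |a_{k+1}/a_k| = [(2(k+1) + 5)/(2k + 5)] · 7·5/11 → 35/11.
Convergence for |x − 9| · 35/11 < 1, i.e. |x − 9| < 11/35. So R = 11/35.
Check x = 326/35: the terms have absolute value of order k, which does not tend to 0, so the series diverges by the divergence test.
Check x = 304/35: the terms do not tend to 0, so the series diverges.

(304/35, 326/35)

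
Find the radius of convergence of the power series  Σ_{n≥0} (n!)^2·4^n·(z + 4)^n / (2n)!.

R = 1

Ratio test: |a_{n+1}/a_n| = (n+1)²/[(2n+1)·(2n+2)] · 4 → 1 as n → ∞.
Convergence for |z + 4| < 1, so R = 1.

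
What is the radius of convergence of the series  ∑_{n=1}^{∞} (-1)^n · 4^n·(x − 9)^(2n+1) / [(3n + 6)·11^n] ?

R = √11/2

Ratio test: |a_{n+1}/a_n| = [(3n + 6)/(3(n+1) + 6)] · 4/11 → 4/11 as n → ∞.
Writing y = (x − 9)², the series in y has radius 11/4, so |x − 9| < √(11/4) and R = √11/2.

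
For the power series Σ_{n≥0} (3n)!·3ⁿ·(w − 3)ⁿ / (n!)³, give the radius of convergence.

Apply the ratio test: |a_{n+1}| / |a_n| = (3n+1)·(3n+2)·(3n+3)/(n+1)³ · 3, which tends to 81 as n → ∞.
Thus R = 1/(81) = 1/81.

R = 1/81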